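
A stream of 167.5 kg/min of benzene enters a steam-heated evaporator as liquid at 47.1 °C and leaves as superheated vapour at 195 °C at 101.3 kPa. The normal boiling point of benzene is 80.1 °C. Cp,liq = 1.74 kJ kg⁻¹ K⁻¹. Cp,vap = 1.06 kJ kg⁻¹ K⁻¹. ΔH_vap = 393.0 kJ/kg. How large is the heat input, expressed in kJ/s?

liquid 47.1→80.1 °C: 57.42 kJ/kg
vaporisation at 80.1 °C: 393 kJ/kg
vapour 80.1→195 °C: 121.79 kJ/kg
Δh = 57.42 + 393 + 121.79 = 572.21 kJ/kg
Q = ṁ·Δh = 167.5 kg/min × 572.21 kJ/kg = 95846 kJ/min
|Q| = 1597.4 kW

Q = 1600 kJ/s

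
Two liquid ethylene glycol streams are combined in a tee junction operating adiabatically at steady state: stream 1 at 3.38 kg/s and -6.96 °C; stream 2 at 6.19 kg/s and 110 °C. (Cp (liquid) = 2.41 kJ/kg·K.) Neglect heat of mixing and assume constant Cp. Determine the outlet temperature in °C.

No heat crosses the boundary, so H_out = H_in.
Σ ṁᵢCp,ᵢTᵢ = 3.38×2.41×-6.96 + 6.19×2.41×110 = 1584.3
Σ ṁᵢCp,ᵢ = 3.38×2.41 + 6.19×2.41 = 23.064
T_out = 1584.3 / 23.064 = 68.691 °C

T_out = 68.7 °C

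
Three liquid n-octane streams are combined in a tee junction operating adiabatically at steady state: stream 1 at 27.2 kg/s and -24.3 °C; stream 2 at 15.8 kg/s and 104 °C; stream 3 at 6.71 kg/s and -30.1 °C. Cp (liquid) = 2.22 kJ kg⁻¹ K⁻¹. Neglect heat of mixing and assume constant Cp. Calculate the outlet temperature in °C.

T_out = 15.7 °C

Adiabatic, steady state ⇒ Σ ṁᵢCp,ᵢ(T_out − Tᵢ) = 0
Σ ṁᵢCp,ᵢTᵢ = 27.2×2.22×-24.3 + 15.8×2.22×104 + 6.71×2.22×-30.1 = 1732.2
Σ ṁᵢCp,ᵢ = 27.2×2.22 + 15.8×2.22 + 6.71×2.22 = 110.36
T_out = 1732.2 / 110.36 = 15.696 °C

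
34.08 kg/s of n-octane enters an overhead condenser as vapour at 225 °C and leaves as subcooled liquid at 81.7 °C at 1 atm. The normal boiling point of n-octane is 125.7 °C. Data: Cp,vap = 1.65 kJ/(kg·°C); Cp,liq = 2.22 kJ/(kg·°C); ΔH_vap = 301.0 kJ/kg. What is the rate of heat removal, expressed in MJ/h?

Q_c = 69000 MJ/h

vapour 225→125.7 °C: -163.84 kJ/kg
condensation at 125.7 °C: -301 kJ/kg
liquid 125.7→81.7 °C: -97.68 kJ/kg
Δh = -163.84 + -301 + -97.68 = -562.52 kJ/kg
Q = ṁ·Δh = 34.08 kg/s × -562.52 kJ/kg = -19171 kJ/s
|Q| = 19171 kW = 69015 MJ/h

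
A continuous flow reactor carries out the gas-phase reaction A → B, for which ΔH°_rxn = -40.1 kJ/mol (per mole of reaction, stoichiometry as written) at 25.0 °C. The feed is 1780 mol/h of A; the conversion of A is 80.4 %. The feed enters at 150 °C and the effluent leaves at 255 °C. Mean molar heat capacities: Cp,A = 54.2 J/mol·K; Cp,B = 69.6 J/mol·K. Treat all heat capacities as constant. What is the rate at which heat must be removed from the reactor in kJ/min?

Extent of reaction ξ = 0.804 × 1780 = 1431.1 mol/h
Reaction term: ξ·ΔH°_rxn = 1431.1 × -40.1 = -57388 kJ/h
Sensible, feed 150→25 °C: -12060 kJ/h
Outlet flows (mol/h): A 348.88, B 1431.1
Sensible, products 25→255 °C: 27259 kJ/h
Q = ΔH = -42189 kJ/h = -11.719 kW
Heat removed = 703.15 kJ/min

Q_out = 703 kJ/min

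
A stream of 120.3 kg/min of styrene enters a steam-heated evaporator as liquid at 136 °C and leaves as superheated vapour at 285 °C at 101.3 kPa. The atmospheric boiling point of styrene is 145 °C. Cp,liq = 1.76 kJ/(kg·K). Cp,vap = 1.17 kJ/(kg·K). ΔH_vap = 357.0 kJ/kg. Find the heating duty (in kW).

Q = 1080 kW

liquid 136→145 °C: 15.84 kJ/kg
vaporisation at 145 °C: 357 kJ/kg
vapour 145→285 °C: 163.8 kJ/kg
Δh = 15.84 + 357 + 163.8 = 536.64 kJ/kg
Q = ṁ·Δh = 120.3 kg/min × 536.64 kJ/kg = 64558 kJ/min
|Q| = 1076 kW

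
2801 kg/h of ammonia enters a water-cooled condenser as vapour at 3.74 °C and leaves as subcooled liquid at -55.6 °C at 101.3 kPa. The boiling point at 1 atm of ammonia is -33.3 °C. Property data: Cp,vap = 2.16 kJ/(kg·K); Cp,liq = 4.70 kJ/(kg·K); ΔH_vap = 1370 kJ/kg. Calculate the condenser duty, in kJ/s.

Q_c = 1210 kJ/s

vapour 3.74→-33.3 °C: -80.006 kJ/kg
condensation at -33.3 °C: -1370 kJ/kg
liquid -33.3→-55.6 °C: -104.81 kJ/kg
Δh = -80.006 + -1370 + -104.81 = -1554.8 kJ/kg
Q = ṁ·Δh = 2801 kg/h × -1554.8 kJ/kg = -4.355e+06 kJ/h
|Q| = 1209.7 kW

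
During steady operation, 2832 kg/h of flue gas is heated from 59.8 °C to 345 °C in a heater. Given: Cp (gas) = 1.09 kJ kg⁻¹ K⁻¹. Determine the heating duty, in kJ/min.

Q = 14700 kJ/min

Q = ṁ·Cp·ΔT = 2832 × 1.09 × (345 − 59.8) = 880380 kJ/h
Converting: 880380 / 3600 s = 244.55 kW
Heating duty = 14673 kJ/min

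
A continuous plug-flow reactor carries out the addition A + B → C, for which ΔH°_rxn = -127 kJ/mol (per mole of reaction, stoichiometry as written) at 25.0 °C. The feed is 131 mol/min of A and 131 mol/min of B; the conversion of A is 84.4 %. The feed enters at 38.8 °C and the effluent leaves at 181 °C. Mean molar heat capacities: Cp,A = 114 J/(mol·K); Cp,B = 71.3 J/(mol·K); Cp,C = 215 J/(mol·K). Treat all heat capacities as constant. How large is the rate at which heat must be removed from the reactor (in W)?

Extent of reaction ξ = 0.844 × 131 = 110.56 mol/min
Reaction term: ξ·ΔH°_rxn = 110.56 × -127 = -14042 kJ/min
Sensible, feed 38.8→25 °C: -334.99 kJ/min
Outlet flows (mol/min): A 20.436, B 20.436, C 110.56
Sensible, products 25→181 °C: 4299.1 kJ/min
Q = ΔH = -10078 kJ/min = -167.96 kW
Heat removed = 167960 W

Q_out = 168000 W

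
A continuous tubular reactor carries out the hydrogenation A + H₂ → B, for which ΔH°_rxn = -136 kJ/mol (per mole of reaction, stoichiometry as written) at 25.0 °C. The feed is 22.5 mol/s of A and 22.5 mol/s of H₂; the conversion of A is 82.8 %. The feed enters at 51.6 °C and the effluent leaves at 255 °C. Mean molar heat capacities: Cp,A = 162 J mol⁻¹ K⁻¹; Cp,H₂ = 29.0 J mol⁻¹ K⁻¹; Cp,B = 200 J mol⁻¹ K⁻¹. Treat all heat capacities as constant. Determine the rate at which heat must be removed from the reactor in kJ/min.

Q_out = 97300 kJ/min

Extent of reaction ξ = 0.828 × 22.5 = 18.63 mol/s
Reaction term: ξ·ΔH°_rxn = 18.63 × -136 = -2533.7 kJ/s
Sensible, feed 51.6→25 °C: -114.31 kJ/s
Outlet flows (mol/s): A 3.87, H₂ 3.87, B 18.63
Sensible, products 25→255 °C: 1027 kJ/s
Q = ΔH = -1621 kJ/s = -1621 kW
Heat removed = 97260 kJ/min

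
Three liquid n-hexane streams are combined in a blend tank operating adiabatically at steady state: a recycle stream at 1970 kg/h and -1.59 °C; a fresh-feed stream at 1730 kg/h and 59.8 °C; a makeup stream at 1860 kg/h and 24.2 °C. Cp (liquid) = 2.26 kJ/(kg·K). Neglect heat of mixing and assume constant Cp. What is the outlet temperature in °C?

No heat crosses the boundary, so H_out = H_in.
Σ ṁᵢCp,ᵢTᵢ = 1970×2.26×-1.59 + 1730×2.26×59.8 + 1860×2.26×24.2 = 328450
Σ ṁᵢCp,ᵢ = 1970×2.26 + 1730×2.26 + 1860×2.26 = 12566
T_out = 328450 / 12566 = 26.139 °C

T_out = 26.1 °C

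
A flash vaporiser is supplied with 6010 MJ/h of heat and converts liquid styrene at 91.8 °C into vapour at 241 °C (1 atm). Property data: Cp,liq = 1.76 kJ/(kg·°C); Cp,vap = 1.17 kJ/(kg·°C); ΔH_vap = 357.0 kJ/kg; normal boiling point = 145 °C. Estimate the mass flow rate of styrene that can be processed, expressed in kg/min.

Δh = 1.76×(145−91.8) + 357.0 + 1.17×(241−145) = 562.95 kJ/kg
Q = 6010 MJ/h = 1669.4 kJ/s = 100170 kJ/min
ṁ = Q/Δh = 100170 / 562.95 = 177.93 kg/min

ṁ = 178 kg/min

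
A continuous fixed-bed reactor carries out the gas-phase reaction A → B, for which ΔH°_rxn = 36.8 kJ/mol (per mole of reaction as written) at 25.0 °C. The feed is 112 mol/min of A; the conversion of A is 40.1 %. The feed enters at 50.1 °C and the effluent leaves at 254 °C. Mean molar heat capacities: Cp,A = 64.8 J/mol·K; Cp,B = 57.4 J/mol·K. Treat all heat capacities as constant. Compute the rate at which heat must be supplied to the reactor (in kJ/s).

Q_in = 50.9 kJ/s

Extent of reaction ξ = 0.401 × 112 = 44.912 mol/min
Reaction term: ξ·ΔH°_rxn = 44.912 × 36.8 = 1652.8 kJ/min
Sensible, feed 50.1→25 °C: -182.17 kJ/min
Outlet flows (mol/min): A 67.088, B 44.912
Sensible, products 25→254 °C: 1585.9 kJ/min
Q = ΔH = 3056.5 kJ/min = 50.941 kW
Heat supplied = 50.941 kJ/s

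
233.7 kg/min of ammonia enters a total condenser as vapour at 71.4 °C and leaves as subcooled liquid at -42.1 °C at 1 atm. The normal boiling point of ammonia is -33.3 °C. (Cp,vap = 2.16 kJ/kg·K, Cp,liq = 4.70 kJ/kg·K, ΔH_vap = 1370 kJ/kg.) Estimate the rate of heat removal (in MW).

vapour 71.4→-33.3 °C: -226.15 kJ/kg
condensation at -33.3 °C: -1370 kJ/kg
liquid -33.3→-42.1 °C: -41.36 kJ/kg
Δh = -226.15 + -1370 + -41.36 = -1637.5 kJ/kg
Q = ṁ·Δh = 233.7 kg/min × -1637.5 kJ/kg = -382690 kJ/min
|Q| = 6378.1 kW = 6.3781 MW

Q_c = 6.38 MW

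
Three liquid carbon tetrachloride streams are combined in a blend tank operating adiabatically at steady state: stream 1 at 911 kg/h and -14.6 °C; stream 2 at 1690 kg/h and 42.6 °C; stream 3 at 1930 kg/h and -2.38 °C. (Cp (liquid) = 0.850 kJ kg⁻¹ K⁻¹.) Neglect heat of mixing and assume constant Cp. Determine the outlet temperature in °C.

T_out = 11.9 °C

Adiabatic, steady state ⇒ Σ ṁᵢCp,ᵢ(T_out − Tᵢ) = 0
Σ ṁᵢCp,ᵢTᵢ = 911×0.850×-14.6 + 1690×0.850×42.6 + 1930×0.850×-2.38 = 45985
Σ ṁᵢCp,ᵢ = 911×0.850 + 1690×0.850 + 1930×0.850 = 3851.3
T_out = 45985 / 3851.3 = 11.94 °C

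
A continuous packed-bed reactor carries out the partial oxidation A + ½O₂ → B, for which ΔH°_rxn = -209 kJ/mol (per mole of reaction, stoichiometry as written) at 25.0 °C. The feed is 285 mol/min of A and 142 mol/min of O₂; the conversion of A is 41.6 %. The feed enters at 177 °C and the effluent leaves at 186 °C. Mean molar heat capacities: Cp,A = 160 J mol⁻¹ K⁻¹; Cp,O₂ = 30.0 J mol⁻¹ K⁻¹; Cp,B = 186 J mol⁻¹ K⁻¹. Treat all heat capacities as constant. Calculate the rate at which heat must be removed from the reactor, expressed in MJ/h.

Q_out = 1450 MJ/h

Extent of reaction ξ = 0.416 × 285 = 118.56 mol/min
Reaction term: ξ·ΔH°_rxn = 118.56 × -209 = -24779 kJ/min
Sensible, feed 177→25 °C: -7578.7 kJ/min
Outlet flows (mol/min): A 166.44, O₂ 82.72, B 118.56
Sensible, products 25→186 °C: 8237.4 kJ/min
Q = ΔH = -24120 kJ/min = -402.01 kW
Heat removed = 1447.2 MJ/h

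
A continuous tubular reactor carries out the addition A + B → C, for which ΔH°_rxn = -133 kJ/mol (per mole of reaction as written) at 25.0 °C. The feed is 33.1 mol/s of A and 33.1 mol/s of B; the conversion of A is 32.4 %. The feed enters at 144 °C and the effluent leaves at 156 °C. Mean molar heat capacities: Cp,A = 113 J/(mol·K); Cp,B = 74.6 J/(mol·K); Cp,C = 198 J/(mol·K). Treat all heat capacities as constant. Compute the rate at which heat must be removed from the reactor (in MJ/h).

Q_out = 4810 MJ/h

Extent of reaction ξ = 0.324 × 33.1 = 10.724 mol/s
Reaction term: ξ·ΔH°_rxn = 10.724 × -133 = -1426.3 kJ/s
Sensible, feed 144→25 °C: -738.94 kJ/s
Outlet flows (mol/s): A 22.376, B 22.376, C 10.724
Sensible, products 25→156 °C: 828.06 kJ/s
Q = ΔH = -1337.2 kJ/s = -1337.2 kW
Heat removed = 4814 MJ/h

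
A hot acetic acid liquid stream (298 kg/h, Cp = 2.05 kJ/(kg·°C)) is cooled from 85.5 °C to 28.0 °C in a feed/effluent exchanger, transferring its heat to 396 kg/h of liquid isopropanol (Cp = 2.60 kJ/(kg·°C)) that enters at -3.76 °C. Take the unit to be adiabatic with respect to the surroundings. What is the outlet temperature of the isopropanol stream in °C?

T_c,out = 30.4 °C

Heat released by hot stream: Q = 298 × 2.05 × (85.5 − 28.0) = 35127 kJ/h
Energy balance on cold side (adiabatic exchanger): Q = ṁ_c·Cp_c·(T_c,out − T_c,in)
T_c,out = -3.76 + 35127/(396 × 2.60) = 30.357 °C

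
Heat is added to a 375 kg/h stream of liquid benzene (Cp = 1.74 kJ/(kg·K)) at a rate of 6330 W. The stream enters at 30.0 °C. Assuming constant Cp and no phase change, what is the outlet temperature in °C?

T_out = 64.9 °C

Q = 6330 W = 22788 kJ/h
ΔT = Q/(ṁ·Cp) = 22788/(375×1.74) = 34.924 K
T_out = 30.0 + 34.924 = 64.924 °C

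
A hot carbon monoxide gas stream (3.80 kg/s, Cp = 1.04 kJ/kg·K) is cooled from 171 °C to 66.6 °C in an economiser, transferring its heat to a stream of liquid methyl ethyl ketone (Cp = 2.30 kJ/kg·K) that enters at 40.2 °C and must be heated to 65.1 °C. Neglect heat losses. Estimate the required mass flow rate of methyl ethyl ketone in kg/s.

ṁ_c = 7.20 kg/s

Heat released by hot stream: Q = 3.80 × 1.04 × (171 − 66.6) = 412.59 kJ/s
Energy balance on cold side (adiabatic exchanger): Q = ṁ_c·Cp_c·(T_c,out − T_c,in)
ṁ_c = 412.59 / [2.30 × (65.1 − 40.2)] = 7.2043 kg/s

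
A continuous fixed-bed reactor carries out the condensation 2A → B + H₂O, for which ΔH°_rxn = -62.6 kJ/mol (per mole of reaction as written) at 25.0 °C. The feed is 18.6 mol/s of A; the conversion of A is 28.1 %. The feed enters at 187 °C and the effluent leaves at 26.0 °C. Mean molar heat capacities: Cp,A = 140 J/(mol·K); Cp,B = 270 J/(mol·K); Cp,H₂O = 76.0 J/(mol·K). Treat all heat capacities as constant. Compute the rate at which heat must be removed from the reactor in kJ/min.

Q_out = 35000 kJ/min

Extent of reaction ξ = 0.281 × 18.6 / 2 = 2.6133 mol/s
Reaction term: ξ·ΔH°_rxn = 2.6133 × -62.6 = -163.59 kJ/s
Sensible, feed 187→25 °C: -421.85 kJ/s
Outlet flows (mol/s): A 13.373, B 2.6133, H₂O 2.6133
Sensible, products 25→26.0 °C: 2.7765 kJ/s
Q = ΔH = -582.66 kJ/s = -582.66 kW
Heat removed = 34960 kJ/min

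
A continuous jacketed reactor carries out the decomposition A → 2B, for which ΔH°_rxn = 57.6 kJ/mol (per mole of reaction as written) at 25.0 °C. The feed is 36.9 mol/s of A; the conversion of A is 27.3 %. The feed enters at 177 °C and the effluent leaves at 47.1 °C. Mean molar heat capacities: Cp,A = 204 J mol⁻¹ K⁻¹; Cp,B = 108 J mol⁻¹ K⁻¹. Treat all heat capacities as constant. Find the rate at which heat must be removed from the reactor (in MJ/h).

Extent of reaction ξ = 0.273 × 36.9 = 10.074 mol/s
Reaction term: ξ·ΔH°_rxn = 10.074 × 57.6 = 580.25 kJ/s
Sensible, feed 177→25 °C: -1144.2 kJ/s
Outlet flows (mol/s): A 26.826, B 20.147
Sensible, products 25→47.1 °C: 169.03 kJ/s
Q = ΔH = -394.92 kJ/s = -394.92 kW
Heat removed = 1421.7 MJ/h

Q_out = 1420 MJ/h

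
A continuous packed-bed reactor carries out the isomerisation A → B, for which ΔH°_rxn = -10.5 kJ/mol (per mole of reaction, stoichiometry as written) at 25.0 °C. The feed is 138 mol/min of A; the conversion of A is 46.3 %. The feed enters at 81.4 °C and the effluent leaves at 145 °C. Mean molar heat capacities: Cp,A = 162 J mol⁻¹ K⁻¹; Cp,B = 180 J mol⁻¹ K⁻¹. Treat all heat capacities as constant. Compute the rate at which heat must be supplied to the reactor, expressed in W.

Extent of reaction ξ = 0.463 × 138 = 63.894 mol/min
Reaction term: ξ·ΔH°_rxn = 63.894 × -10.5 = -670.89 kJ/min
Sensible, feed 81.4→25 °C: -1260.9 kJ/min
Outlet flows (mol/min): A 74.106, B 63.894
Sensible, products 25→145 °C: 2820.7 kJ/min
Q = ΔH = 888.97 kJ/min = 14.816 kW
Heat supplied = 14816 W

Q_in = 14800 W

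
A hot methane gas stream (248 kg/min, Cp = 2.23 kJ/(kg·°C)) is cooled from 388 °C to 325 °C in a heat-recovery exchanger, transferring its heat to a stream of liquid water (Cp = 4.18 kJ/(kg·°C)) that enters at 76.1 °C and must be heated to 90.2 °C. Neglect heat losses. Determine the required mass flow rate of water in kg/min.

Heat released by hot stream: Q = 248 × 2.23 × (388 − 325) = 34842 kJ/min
Energy balance on cold side (adiabatic exchanger): Q = ṁ_c·Cp_c·(T_c,out − T_c,in)
ṁ_c = 34842 / [4.18 × (90.2 − 76.1)] = 591.16 kg/min

ṁ_c = 591 kg/min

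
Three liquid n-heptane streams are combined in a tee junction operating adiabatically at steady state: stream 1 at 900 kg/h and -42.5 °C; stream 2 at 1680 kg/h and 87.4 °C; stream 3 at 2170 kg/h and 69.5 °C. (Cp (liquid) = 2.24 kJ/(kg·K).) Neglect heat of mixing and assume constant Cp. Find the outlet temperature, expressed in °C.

Energy balance with Q = 0: Σ ṁᵢCp,ᵢ(T_out − Tᵢ) = 0
Σ ṁᵢCp,ᵢTᵢ = 900×2.24×-42.5 + 1680×2.24×87.4 + 2170×2.24×69.5 = 581050
Σ ṁᵢCp,ᵢ = 900×2.24 + 1680×2.24 + 2170×2.24 = 10640
T_out = 581050 / 10640 = 54.61 °C

T_out = 54.6 °C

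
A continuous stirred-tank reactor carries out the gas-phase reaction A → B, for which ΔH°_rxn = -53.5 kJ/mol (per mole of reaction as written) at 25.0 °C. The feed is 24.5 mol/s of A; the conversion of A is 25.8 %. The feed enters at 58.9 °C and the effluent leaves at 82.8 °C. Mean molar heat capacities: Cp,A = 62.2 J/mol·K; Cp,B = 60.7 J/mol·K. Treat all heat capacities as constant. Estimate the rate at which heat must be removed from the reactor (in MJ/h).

Extent of reaction ξ = 0.258 × 24.5 = 6.321 mol/s
Reaction term: ξ·ΔH°_rxn = 6.321 × -53.5 = -338.17 kJ/s
Sensible, feed 58.9→25 °C: -51.66 kJ/s
Outlet flows (mol/s): A 18.179, B 6.321
Sensible, products 25→82.8 °C: 87.533 kJ/s
Q = ΔH = -302.3 kJ/s = -302.3 kW
Heat removed = 1088.3 MJ/h

Q_out = 1090 MJ/h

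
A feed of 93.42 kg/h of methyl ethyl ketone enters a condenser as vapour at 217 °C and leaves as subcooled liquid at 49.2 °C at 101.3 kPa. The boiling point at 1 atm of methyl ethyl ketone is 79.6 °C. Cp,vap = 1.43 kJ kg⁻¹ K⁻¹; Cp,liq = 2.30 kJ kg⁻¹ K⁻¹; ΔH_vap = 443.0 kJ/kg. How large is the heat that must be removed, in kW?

vapour 217→79.6 °C: -196.48 kJ/kg
condensation at 79.6 °C: -443 kJ/kg
liquid 79.6→49.2 °C: -69.92 kJ/kg
Δh = -196.48 + -443 + -69.92 = -709.4 kJ/kg
Q = ṁ·Δh = 93.42 kg/h × -709.4 kJ/kg = -66272 kJ/h
|Q| = 18.409 kW

Q_c = 18.4 kW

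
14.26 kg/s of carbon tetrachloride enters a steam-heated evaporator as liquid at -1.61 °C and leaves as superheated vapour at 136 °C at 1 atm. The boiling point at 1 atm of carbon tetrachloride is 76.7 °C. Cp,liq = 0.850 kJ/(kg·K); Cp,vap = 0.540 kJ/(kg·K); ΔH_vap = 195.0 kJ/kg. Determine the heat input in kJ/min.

liquid -1.61→76.7 °C: 66.564 kJ/kg
vaporisation at 76.7 °C: 195 kJ/kg
vapour 76.7→136 °C: 32.022 kJ/kg
Δh = 66.564 + 195 + 32.022 = 293.59 kJ/kg
Q = ṁ·Δh = 14.26 kg/s × 293.59 kJ/kg = 4186.5 kJ/s
|Q| = 4186.5 kW = 251190 kJ/min

Q = 251000 kJ/min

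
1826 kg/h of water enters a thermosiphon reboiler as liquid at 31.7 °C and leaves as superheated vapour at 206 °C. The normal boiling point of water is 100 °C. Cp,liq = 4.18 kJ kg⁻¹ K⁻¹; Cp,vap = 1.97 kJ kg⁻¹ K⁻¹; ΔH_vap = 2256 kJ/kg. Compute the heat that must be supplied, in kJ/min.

liquid 31.7→100 °C: 285.49 kJ/kg
vaporisation at 100 °C: 2256 kJ/kg
vapour 100→206 °C: 208.82 kJ/kg
Δh = 285.49 + 2256 + 208.82 = 2750.3 kJ/kg
Q = ṁ·Δh = 1826 kg/h × 2750.3 kJ/kg = 5.0221e+06 kJ/h
|Q| = 1395 kW = 83701 kJ/min

Q = 83700 kJ/min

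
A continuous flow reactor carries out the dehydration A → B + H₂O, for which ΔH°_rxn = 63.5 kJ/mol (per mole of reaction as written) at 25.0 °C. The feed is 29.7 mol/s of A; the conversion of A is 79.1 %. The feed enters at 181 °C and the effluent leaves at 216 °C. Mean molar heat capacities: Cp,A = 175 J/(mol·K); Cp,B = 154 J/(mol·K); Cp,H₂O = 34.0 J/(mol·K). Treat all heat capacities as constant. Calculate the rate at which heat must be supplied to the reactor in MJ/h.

Extent of reaction ξ = 0.791 × 29.7 = 23.493 mol/s
Reaction term: ξ·ΔH°_rxn = 23.493 × 63.5 = 1491.8 kJ/s
Sensible, feed 181→25 °C: -810.81 kJ/s
Outlet flows (mol/s): A 6.2073, B 23.493, H₂O 23.493
Sensible, products 25→216 °C: 1051.1 kJ/s
Q = ΔH = 1732 kJ/s = 1732 kW
Heat supplied = 6235.3 MJ/h

Q_in = 6240 MJ/h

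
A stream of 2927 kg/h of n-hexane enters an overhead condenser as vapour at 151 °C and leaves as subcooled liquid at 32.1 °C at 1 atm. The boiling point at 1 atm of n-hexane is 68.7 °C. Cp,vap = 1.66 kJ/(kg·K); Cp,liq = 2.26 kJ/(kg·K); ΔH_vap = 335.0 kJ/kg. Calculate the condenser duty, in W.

Q_c = 451000 W

vapour 151→68.7 °C: -136.62 kJ/kg
condensation at 68.7 °C: -335 kJ/kg
liquid 68.7→32.1 °C: -82.716 kJ/kg
Δh = -136.62 + -335 + -82.716 = -554.33 kJ/kg
Q = ṁ·Δh = 2927 kg/h × -554.33 kJ/kg = -1.6225e+06 kJ/h
|Q| = 450.7 kW = 450700 W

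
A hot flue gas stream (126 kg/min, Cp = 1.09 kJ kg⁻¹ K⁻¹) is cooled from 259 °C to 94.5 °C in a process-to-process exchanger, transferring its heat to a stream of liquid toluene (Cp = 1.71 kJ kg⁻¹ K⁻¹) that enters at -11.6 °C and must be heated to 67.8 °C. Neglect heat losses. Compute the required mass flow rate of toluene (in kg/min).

ṁ_c = 166 kg/min

Heat released by hot stream: Q = 126 × 1.09 × (259 − 94.5) = 22592 kJ/min
Energy balance on cold side (adiabatic exchanger): Q = ṁ_c·Cp_c·(T_c,out − T_c,in)
ṁ_c = 22592 / [1.71 × (67.8 − -11.6)] = 166.4 kg/min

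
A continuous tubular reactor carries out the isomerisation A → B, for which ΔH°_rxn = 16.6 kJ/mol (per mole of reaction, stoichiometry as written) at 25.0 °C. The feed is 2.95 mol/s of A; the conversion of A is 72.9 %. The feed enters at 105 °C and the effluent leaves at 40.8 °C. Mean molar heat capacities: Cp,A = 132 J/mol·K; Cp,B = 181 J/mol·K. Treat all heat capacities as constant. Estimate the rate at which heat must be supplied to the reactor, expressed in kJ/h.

Q_in = 44500 kJ/h

Extent of reaction ξ = 0.729 × 2.95 = 2.1505 mol/s
Reaction term: ξ·ΔH°_rxn = 2.1505 × 16.6 = 35.699 kJ/s
Sensible, feed 105→25 °C: -31.152 kJ/s
Outlet flows (mol/s): A 0.79945, B 2.1505
Sensible, products 25→40.8 °C: 7.8175 kJ/s
Q = ΔH = 12.365 kJ/s = 12.365 kW
Heat supplied = 44513 kJ/h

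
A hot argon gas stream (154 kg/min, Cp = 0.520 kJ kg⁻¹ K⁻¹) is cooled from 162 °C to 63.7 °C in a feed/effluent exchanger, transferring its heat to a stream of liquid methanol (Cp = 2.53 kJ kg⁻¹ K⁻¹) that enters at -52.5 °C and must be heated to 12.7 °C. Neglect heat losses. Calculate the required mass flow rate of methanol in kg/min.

Heat released by hot stream: Q = 154 × 0.520 × (162 − 63.7) = 7871.9 kJ/min
Energy balance on cold side (adiabatic exchanger): Q = ṁ_c·Cp_c·(T_c,out − T_c,in)
ṁ_c = 7871.9 / [2.53 × (12.7 − -52.5)] = 47.721 kg/min

ṁ_c = 47.7 kg/min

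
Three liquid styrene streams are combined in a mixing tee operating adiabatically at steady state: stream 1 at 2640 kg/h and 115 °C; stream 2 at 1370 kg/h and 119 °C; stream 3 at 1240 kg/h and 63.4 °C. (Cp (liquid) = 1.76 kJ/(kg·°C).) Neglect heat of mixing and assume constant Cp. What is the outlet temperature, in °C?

T_out = 104 °C

Adiabatic, steady state ⇒ Σ ṁᵢCp,ᵢ(T_out − Tᵢ) = 0
Σ ṁᵢCp,ᵢTᵢ = 2640×1.76×115 + 1370×1.76×119 + 1240×1.76×63.4 = 959630
Σ ṁᵢCp,ᵢ = 2640×1.76 + 1370×1.76 + 1240×1.76 = 9240
T_out = 959630 / 9240 = 103.86 °C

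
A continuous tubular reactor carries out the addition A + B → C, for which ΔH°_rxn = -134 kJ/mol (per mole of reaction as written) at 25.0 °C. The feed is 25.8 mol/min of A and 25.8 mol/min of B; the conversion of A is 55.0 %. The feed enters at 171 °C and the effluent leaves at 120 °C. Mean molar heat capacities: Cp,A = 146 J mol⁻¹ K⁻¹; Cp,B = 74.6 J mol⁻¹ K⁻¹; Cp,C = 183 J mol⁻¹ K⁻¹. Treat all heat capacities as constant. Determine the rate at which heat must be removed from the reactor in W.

Q_out = 37400 W

Extent of reaction ξ = 0.550 × 25.8 = 14.19 mol/min
Reaction term: ξ·ΔH°_rxn = 14.19 × -134 = -1901.5 kJ/min
Sensible, feed 171→25 °C: -830.96 kJ/min
Outlet flows (mol/min): A 11.61, B 11.61, C 14.19
Sensible, products 25→120 °C: 490 kJ/min
Q = ΔH = -2242.4 kJ/min = -37.374 kW
Heat removed = 37374 W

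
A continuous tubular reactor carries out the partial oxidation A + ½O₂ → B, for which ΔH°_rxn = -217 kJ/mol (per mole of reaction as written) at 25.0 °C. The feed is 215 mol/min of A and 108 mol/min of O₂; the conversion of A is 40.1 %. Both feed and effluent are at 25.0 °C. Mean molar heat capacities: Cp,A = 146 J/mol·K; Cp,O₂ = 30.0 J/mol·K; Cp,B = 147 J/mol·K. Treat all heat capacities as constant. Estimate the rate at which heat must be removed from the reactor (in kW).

Extent of reaction ξ = 0.401 × 215 = 86.215 mol/min
Reaction term: ξ·ΔH°_rxn = 86.215 × -217 = -18709 kJ/min
Q = ΔH = -18709 kJ/min = -311.81 kW
Heat removed = 311.81 kW

Q_out = 312 kW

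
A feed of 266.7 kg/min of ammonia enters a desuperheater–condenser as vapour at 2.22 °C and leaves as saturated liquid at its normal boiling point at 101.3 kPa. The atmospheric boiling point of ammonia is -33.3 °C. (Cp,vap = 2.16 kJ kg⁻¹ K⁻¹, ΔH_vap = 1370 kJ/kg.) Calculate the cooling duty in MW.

vapour 2.22→-33.3 °C: -76.723 kJ/kg
condensation at -33.3 °C: -1370 kJ/kg
Δh = -76.723 + -1370 = -1446.7 kJ/kg
Q = ṁ·Δh = 266.7 kg/min × -1446.7 kJ/kg = -385840 kJ/min
|Q| = 6430.7 kW = 6.4307 MW

Q_c = 6.43 MW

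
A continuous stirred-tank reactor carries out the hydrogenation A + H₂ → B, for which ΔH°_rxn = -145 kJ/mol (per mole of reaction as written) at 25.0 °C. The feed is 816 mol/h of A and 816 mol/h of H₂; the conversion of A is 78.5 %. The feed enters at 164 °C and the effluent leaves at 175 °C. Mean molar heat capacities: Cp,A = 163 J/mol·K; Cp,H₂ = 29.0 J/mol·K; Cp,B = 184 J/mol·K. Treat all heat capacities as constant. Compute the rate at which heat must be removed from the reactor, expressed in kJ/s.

Q_out = 25.5 kJ/s

Extent of reaction ξ = 0.785 × 816 = 640.56 mol/h
Reaction term: ξ·ΔH°_rxn = 640.56 × -145 = -92881 kJ/h
Sensible, feed 164→25 °C: -21777 kJ/h
Outlet flows (mol/h): A 175.44, H₂ 175.44, B 640.56
Sensible, products 25→175 °C: 22732 kJ/h
Q = ΔH = -91926 kJ/h = -25.535 kW
Heat removed = 25.535 kJ/s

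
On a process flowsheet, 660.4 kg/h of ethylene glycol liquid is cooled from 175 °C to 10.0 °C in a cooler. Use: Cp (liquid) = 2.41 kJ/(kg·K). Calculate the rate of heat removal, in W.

Q_c = 72900 W

Q = ṁ·Cp·ΔT = 660.4 × 2.41 × (10.0 − 175) = -262610 kJ/h
Converting: 262610 / 3600 s = 72.947 kW
Cooling duty = 72947 W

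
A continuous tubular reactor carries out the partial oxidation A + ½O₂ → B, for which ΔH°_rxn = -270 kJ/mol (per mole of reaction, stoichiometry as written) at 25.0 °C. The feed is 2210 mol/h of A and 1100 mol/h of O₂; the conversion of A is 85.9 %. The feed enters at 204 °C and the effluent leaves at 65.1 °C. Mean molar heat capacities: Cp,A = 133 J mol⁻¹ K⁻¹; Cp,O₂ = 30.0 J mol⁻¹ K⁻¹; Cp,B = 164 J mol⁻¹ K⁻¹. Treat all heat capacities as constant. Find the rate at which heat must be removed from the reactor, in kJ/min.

Extent of reaction ξ = 0.859 × 2210 = 1898.4 mol/h
Reaction term: ξ·ΔH°_rxn = 1898.4 × -270 = -512570 kJ/h
Sensible, feed 204→25 °C: -58520 kJ/h
Outlet flows (mol/h): A 311.61, O₂ 150.81, B 1898.4
Sensible, products 25→65.1 °C: 14328 kJ/h
Q = ΔH = -556760 kJ/h = -154.65 kW
Heat removed = 9279.3 kJ/min

Q_out = 9280 kJ/min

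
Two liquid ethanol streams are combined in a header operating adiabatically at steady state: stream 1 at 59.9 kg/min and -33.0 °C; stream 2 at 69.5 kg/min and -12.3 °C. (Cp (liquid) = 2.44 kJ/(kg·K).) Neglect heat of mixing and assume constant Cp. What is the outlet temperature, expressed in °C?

T_out = -21.9 °C

No heat crosses the boundary, so H_out = H_in.
Σ ṁᵢCp,ᵢTᵢ = 59.9×2.44×-33.0 + 69.5×2.44×-12.3 = -6909
Σ ṁᵢCp,ᵢ = 59.9×2.44 + 69.5×2.44 = 315.74
T_out = -6909 / 315.74 = -21.882 °C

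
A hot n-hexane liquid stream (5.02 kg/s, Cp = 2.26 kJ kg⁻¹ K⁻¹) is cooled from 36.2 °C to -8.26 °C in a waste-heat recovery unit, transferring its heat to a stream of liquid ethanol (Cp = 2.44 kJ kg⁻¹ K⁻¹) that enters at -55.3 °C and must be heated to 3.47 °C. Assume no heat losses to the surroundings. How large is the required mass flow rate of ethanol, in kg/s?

ṁ_c = 3.52 kg/s

Heat released by hot stream: Q = 5.02 × 2.26 × (36.2 − -8.26) = 504.41 kJ/s
Energy balance on cold side (adiabatic exchanger): Q = ṁ_c·Cp_c·(T_c,out − T_c,in)
ṁ_c = 504.41 / [2.44 × (3.47 − -55.3)] = 3.5175 kg/s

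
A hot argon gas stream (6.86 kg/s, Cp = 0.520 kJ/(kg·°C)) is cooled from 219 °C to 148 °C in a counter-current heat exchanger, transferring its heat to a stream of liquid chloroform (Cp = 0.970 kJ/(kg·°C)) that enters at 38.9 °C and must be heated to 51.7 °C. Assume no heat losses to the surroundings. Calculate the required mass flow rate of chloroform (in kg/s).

Heat released by hot stream: Q = 6.86 × 0.520 × (219 − 148) = 253.27 kJ/s
Energy balance on cold side (adiabatic exchanger): Q = ṁ_c·Cp_c·(T_c,out − T_c,in)
ṁ_c = 253.27 / [0.970 × (51.7 − 38.9)] = 20.399 kg/s

ṁ_c = 20.4 kg/s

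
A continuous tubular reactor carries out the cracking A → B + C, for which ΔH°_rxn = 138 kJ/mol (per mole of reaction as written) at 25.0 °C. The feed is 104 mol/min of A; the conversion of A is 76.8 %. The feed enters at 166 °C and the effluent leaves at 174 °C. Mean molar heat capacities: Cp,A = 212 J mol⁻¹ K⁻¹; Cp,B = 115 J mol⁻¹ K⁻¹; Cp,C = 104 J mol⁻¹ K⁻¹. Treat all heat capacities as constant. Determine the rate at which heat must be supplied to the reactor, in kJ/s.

Q_in = 188 kJ/s

Extent of reaction ξ = 0.768 × 104 = 79.872 mol/min
Reaction term: ξ·ΔH°_rxn = 79.872 × 138 = 11022 kJ/min
Sensible, feed 166→25 °C: -3108.8 kJ/min
Outlet flows (mol/min): A 24.128, B 79.872, C 79.872
Sensible, products 25→174 °C: 3368.5 kJ/min
Q = ΔH = 11282 kJ/min = 188.03 kW
Heat supplied = 188.03 kJ/s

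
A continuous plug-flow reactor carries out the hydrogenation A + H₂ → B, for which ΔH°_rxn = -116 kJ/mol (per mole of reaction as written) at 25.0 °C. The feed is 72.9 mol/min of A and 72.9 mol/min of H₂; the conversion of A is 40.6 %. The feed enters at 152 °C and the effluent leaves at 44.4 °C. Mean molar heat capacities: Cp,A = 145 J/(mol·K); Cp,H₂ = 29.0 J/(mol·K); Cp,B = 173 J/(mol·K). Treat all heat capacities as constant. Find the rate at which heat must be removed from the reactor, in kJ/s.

Q_out = 80.0 kJ/s

Extent of reaction ξ = 0.406 × 72.9 = 29.597 mol/min
Reaction term: ξ·ΔH°_rxn = 29.597 × -116 = -3433.3 kJ/min
Sensible, feed 152→25 °C: -1610.9 kJ/min
Outlet flows (mol/min): A 43.303, H₂ 43.303, B 29.597
Sensible, products 25→44.4 °C: 245.51 kJ/min
Q = ΔH = -4798.7 kJ/min = -79.979 kW
Heat removed = 79.979 kJ/s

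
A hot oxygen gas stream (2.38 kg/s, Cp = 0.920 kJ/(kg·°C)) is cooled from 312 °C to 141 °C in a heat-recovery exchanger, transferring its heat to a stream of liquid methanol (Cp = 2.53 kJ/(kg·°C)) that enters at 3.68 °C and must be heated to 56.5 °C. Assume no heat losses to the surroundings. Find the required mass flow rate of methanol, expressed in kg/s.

Heat released by hot stream: Q = 2.38 × 0.920 × (312 − 141) = 374.42 kJ/s
Energy balance on cold side (adiabatic exchanger): Q = ṁ_c·Cp_c·(T_c,out − T_c,in)
ṁ_c = 374.42 / [2.53 × (56.5 − 3.68)] = 2.8018 kg/s

ṁ_c = 2.80 kg/s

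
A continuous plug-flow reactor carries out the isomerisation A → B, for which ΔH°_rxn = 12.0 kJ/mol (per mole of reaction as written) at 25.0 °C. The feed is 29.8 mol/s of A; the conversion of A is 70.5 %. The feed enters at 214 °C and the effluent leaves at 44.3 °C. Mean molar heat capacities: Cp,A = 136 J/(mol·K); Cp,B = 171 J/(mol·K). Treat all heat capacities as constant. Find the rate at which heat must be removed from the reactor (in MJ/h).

Extent of reaction ξ = 0.705 × 29.8 = 21.009 mol/s
Reaction term: ξ·ΔH°_rxn = 21.009 × 12.0 = 252.11 kJ/s
Sensible, feed 214→25 °C: -765.98 kJ/s
Outlet flows (mol/s): A 8.791, B 21.009
Sensible, products 25→44.3 °C: 92.411 kJ/s
Q = ΔH = -421.46 kJ/s = -421.46 kW
Heat removed = 1517.3 MJ/h

Q_out = 1520 MJ/h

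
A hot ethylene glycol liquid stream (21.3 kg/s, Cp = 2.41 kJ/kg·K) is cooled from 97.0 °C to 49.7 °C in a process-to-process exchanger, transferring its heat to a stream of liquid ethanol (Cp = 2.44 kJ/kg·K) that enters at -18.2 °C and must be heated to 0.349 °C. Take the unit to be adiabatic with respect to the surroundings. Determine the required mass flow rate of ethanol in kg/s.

Heat released by hot stream: Q = 21.3 × 2.41 × (97.0 − 49.7) = 2428.1 kJ/s
Energy balance on cold side (adiabatic exchanger): Q = ṁ_c·Cp_c·(T_c,out − T_c,in)
ṁ_c = 2428.1 / [2.44 × (0.349 − -18.2)] = 53.647 kg/s

ṁ_c = 53.6 kg/s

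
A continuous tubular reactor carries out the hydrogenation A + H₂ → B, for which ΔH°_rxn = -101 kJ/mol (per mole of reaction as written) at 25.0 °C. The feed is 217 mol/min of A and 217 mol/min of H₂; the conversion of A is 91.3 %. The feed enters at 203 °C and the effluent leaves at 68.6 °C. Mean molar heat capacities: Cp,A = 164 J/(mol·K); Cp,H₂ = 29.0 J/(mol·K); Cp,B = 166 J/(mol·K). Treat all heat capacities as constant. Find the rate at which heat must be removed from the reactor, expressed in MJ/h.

Extent of reaction ξ = 0.913 × 217 = 198.12 mol/min
Reaction term: ξ·ΔH°_rxn = 198.12 × -101 = -20010 kJ/min
Sensible, feed 203→25 °C: -7454.8 kJ/min
Outlet flows (mol/min): A 18.879, H₂ 18.879, B 198.12
Sensible, products 25→68.6 °C: 1592.8 kJ/min
Q = ΔH = -25872 kJ/min = -431.2 kW
Heat removed = 1552.3 MJ/h

Q_out = 1550 MJ/h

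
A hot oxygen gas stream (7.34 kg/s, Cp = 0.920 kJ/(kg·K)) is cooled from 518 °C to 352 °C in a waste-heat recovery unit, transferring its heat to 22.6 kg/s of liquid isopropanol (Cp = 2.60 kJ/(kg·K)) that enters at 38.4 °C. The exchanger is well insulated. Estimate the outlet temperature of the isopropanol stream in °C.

T_c,out = 57.5 °C

Heat released by hot stream: Q = 7.34 × 0.920 × (518 − 352) = 1121 kJ/s
Energy balance on cold side (adiabatic exchanger): Q = ṁ_c·Cp_c·(T_c,out − T_c,in)
T_c,out = 38.4 + 1121/(22.6 × 2.60) = 57.477 °C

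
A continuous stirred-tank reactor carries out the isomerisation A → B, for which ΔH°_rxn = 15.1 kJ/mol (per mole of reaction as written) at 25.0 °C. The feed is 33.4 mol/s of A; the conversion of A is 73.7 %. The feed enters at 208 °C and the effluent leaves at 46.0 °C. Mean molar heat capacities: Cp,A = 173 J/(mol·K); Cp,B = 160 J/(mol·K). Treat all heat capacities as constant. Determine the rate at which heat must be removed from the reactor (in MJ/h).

Q_out = 2060 MJ/h

Extent of reaction ξ = 0.737 × 33.4 = 24.616 mol/s
Reaction term: ξ·ΔH°_rxn = 24.616 × 15.1 = 371.7 kJ/s
Sensible, feed 208→25 °C: -1057.4 kJ/s
Outlet flows (mol/s): A 8.7842, B 24.616
Sensible, products 25→46.0 °C: 114.62 kJ/s
Q = ΔH = -571.09 kJ/s = -571.09 kW
Heat removed = 2055.9 MJ/h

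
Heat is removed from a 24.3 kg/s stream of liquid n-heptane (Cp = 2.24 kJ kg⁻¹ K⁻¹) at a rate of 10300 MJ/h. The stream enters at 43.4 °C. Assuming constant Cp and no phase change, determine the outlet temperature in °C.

T_out = -9.16 °C

Q = 10300 MJ/h = 2861.1 kJ/s
ΔT = Q/(ṁ·Cp) = 2861.1/(24.3×2.24) = 52.563 K
T_out = 43.4 − 52.563 = -9.163 °C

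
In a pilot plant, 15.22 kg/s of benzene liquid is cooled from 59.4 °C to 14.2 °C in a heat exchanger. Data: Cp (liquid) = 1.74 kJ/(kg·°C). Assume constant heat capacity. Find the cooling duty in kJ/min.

Q_c = 71800 kJ/min

Q = ṁ·Cp·ΔT = 15.22 × 1.74 × (14.2 − 59.4) = -1197 kJ/s
Cooling duty = 71821 kJ/min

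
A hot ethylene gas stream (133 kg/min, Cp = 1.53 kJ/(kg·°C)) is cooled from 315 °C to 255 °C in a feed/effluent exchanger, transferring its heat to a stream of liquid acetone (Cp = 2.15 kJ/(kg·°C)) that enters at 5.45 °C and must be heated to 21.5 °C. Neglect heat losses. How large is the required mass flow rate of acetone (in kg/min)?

Heat released by hot stream: Q = 133 × 1.53 × (315 − 255) = 12209 kJ/min
Energy balance on cold side (adiabatic exchanger): Q = ṁ_c·Cp_c·(T_c,out − T_c,in)
ṁ_c = 12209 / [2.15 × (21.5 − 5.45)] = 353.82 kg/min

ṁ_c = 354 kg/min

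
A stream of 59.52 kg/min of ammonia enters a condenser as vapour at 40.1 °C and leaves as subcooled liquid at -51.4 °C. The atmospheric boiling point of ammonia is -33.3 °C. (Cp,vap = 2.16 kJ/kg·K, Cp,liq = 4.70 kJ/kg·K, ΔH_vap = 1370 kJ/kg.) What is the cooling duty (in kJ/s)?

Q_c = 1600 kJ/s

vapour 40.1→-33.3 °C: -158.54 kJ/kg
condensation at -33.3 °C: -1370 kJ/kg
liquid -33.3→-51.4 °C: -85.07 kJ/kg
Δh = -158.54 + -1370 + -85.07 = -1613.6 kJ/kg
Q = ṁ·Δh = 59.52 kg/min × -1613.6 kJ/kg = -96042 kJ/min
|Q| = 1600.7 kW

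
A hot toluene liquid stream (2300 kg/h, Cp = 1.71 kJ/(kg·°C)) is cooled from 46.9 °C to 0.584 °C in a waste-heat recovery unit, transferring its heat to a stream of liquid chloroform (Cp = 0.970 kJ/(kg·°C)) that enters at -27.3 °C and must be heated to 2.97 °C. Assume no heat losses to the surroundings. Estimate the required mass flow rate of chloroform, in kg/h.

Heat released by hot stream: Q = 2300 × 1.71 × (46.9 − 0.584) = 182160 kJ/h
Energy balance on cold side (adiabatic exchanger): Q = ṁ_c·Cp_c·(T_c,out − T_c,in)
ṁ_c = 182160 / [0.970 × (2.97 − -27.3)] = 6204 kg/h

ṁ_c = 6200 kg/h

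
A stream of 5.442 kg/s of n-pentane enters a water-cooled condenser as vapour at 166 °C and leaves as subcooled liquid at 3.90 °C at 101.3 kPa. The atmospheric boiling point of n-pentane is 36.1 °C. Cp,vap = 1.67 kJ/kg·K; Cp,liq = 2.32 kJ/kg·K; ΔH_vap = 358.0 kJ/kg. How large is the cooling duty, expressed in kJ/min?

vapour 166→36.1 °C: -216.93 kJ/kg
condensation at 36.1 °C: -358 kJ/kg
liquid 36.1→3.90 °C: -74.704 kJ/kg
Δh = -216.93 + -358 + -74.704 = -649.64 kJ/kg
Q = ṁ·Δh = 5.442 kg/s × -649.64 kJ/kg = -3535.3 kJ/s
|Q| = 3535.3 kW = 212120 kJ/min

Q_c = 212000 kJ/min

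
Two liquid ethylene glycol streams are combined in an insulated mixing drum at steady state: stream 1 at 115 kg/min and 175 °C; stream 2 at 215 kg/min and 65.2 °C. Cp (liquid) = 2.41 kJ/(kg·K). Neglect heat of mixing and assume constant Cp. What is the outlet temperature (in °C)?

T_out = 103 °C

Energy balance with Q = 0: Σ ṁᵢCp,ᵢ(T_out − Tᵢ) = 0
Σ ṁᵢCp,ᵢTᵢ = 115×2.41×175 + 215×2.41×65.2 = 82285
Σ ṁᵢCp,ᵢ = 115×2.41 + 215×2.41 = 795.3
T_out = 82285 / 795.3 = 103.46 °C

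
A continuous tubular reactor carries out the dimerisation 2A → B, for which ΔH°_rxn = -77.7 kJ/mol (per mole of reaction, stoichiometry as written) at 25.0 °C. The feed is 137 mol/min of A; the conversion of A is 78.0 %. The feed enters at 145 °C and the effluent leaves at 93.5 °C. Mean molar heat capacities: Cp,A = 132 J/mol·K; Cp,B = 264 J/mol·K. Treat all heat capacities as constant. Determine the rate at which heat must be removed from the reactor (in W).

Q_out = 84700 W

Extent of reaction ξ = 0.780 × 137 / 2 = 53.43 mol/min
Reaction term: ξ·ΔH°_rxn = 53.43 × -77.7 = -4151.5 kJ/min
Sensible, feed 145→25 °C: -2170.1 kJ/min
Outlet flows (mol/min): A 30.14, B 53.43
Sensible, products 25→93.5 °C: 1238.8 kJ/min
Q = ΔH = -5082.8 kJ/min = -84.714 kW
Heat removed = 84714 W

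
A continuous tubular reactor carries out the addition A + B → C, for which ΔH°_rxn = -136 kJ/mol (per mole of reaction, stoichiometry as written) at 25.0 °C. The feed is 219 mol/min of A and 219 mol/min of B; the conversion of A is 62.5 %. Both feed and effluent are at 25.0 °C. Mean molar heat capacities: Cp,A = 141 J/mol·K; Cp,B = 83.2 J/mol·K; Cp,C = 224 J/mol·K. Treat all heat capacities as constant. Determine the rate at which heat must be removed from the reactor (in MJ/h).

Extent of reaction ξ = 0.625 × 219 = 136.88 mol/min
Reaction term: ξ·ΔH°_rxn = 136.88 × -136 = -18615 kJ/min
Q = ΔH = -18615 kJ/min = -310.25 kW
Heat removed = 1116.9 MJ/h

Q_out = 1120 MJ/h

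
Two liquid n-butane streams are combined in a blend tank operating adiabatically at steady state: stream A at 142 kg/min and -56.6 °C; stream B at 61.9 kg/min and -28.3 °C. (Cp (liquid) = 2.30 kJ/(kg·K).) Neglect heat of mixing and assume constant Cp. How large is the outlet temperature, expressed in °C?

T_out = -48.0 °C

Adiabatic, steady state ⇒ Σ ṁᵢCp,ᵢ(T_out − Tᵢ) = 0
Σ ṁᵢCp,ᵢTᵢ = 142×2.30×-56.6 + 61.9×2.30×-28.3 = -22515
Σ ṁᵢCp,ᵢ = 142×2.30 + 61.9×2.30 = 468.97
T_out = -22515 / 468.97 = -48.009 °C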